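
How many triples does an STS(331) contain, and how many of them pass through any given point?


An STS(v) is a 2-(v, 3, 1) BIBD: block size k = 3, λ = 1.
Replication: r(k − 1) = λ(v − 1) ⇒ r·2 = 331 − 1 = 330 ⇒ r = 165.
Block count: b = v(v − 1)/6 = 331·330/6 = 109230/6 = 18205.
(Check via bk = vr: 18205·3 = 54615 = 331·165 = 54615 ✓.)

r = 165, b = 18205.


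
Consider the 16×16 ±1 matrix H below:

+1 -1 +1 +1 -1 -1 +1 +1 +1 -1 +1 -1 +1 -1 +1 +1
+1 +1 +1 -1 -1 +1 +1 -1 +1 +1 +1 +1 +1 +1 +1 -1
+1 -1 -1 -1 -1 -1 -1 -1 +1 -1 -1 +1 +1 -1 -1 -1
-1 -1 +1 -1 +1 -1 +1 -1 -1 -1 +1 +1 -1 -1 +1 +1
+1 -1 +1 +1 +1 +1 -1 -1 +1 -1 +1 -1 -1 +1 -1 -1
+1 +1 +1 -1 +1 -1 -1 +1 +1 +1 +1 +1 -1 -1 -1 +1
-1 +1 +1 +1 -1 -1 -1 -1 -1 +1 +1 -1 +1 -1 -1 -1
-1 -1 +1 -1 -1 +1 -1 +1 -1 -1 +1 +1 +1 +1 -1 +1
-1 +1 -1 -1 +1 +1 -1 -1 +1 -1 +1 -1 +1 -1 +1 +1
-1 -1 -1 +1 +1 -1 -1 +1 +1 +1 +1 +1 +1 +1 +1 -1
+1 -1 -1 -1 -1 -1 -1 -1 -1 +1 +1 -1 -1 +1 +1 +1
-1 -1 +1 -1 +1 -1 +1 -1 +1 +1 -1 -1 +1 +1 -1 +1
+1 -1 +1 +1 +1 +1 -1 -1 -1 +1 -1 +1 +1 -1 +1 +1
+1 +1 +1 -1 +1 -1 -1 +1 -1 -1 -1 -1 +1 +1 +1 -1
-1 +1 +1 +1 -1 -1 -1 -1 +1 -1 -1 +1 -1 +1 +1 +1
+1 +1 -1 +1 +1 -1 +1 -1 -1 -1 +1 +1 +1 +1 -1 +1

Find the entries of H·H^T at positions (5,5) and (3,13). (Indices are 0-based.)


Row 3 of H: [-1, -1, 1, -1, 1, -1, 1, -1, -1, -1, 1, 1, -1, -1, 1, 1].
Row 5 of H: [1, 1, 1, -1, 1, -1, -1, 1, 1, 1, 1, 1, -1, -1, -1, 1].
Row 13 of H: [1, 1, 1, -1, 1, -1, -1, 1, -1, -1, -1, -1, 1, 1, 1, -1].
(H·H^T)[5][5] = Σ_j H[5][j]·H[5][j] = (1)² + (1)² + (1)² + (-1)² + (1)² + (-1)² + (-1)² + (1)² + (1)² + (1)² + (1)² + (1)² + (-1)² + (-1)² + (-1)² + (1)² = 1 + 1 + 1 + 1 + 1 + 1 + 1 + 1 + 1 + 1 + 1 + 1 + 1 + 1 + 1 + 1 = 16.
(H·H^T)[3][13] = Σ_j H[3][j]·H[13][j] = (-1)·(1) + (-1)·(1) + (1)·(1) + (-1)·(-1) + (1)·(1) + (-1)·(-1) + (1)·(-1) + (-1)·(1) + (-1)·(-1) + (-1)·(-1) + (1)·(-1) + (1)·(-1) + (-1)·(1) + (-1)·(1) + (1)·(1) + (1)·(-1) = -1 + -1 + 1 + 1 + 1 + 1 + -1 + -1 + 1 + 1 + -1 + -1 + -1 + -1 + 1 + -1 = -2.
Rows 3 and 13 are not orthogonal (dot product = -2 ≠ 0), so H is not a Hadamard matrix.

(5,5) entry = 16; (3,13) entry = -2.


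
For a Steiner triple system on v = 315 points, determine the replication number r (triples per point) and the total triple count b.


An STS(v) is a 2-(v, 3, 1) BIBD: block size k = 3, λ = 1.
Replication: r(k − 1) = λ(v − 1) ⇒ r·2 = 315 − 1 = 314 ⇒ r = 157.
Block count: bk = vr ⇒ b·3 = 315·157 = 49455 ⇒ b = 16485.
(Check via b = v(v − 1)/6 = 315·314/6 = 98910/6 = 16485.)

r = 157, b = 16485.


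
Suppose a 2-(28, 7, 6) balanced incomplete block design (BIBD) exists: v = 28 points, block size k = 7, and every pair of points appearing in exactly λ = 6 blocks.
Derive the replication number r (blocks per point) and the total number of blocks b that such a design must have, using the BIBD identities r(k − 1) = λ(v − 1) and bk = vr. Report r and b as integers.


Any 2-(v, k, λ) BIBD satisfies two necessary conditions:
  (i)  Each point sits in r blocks, and counting incidences through any fixed point gives r(k − 1) = λ(v − 1), so r = λ(v − 1)/(k − 1).
  (ii) Total incidences bk = vr, so b = vr/k.
Step 1: r = λ(v − 1)/(k − 1) = 6·(28 − 1)/(7 − 1) = 6·27/6 = 162/6 = 27.
Step 2: b = vr/k = 28·27/7 = 756/7 = 108.
Check integrality: r = 27 ∈ Z ✓, b = 108 ∈ Z ✓.
(These identities are necessary conditions: they determine r and b for any design with these parameters, but do not by themselves prove that one exists.)

r = 27, b = 108.


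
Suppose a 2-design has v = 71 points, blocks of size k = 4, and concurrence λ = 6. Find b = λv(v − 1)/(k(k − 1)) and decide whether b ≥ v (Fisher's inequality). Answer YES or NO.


r = λ(v − 1)/(k − 1) = 6·70/3 = 140.
b = vr/k = 71·140/4 = 2485.
Fisher's inequality: b ≥ v ⇔ 2485 ≥ 71? YES.

YES


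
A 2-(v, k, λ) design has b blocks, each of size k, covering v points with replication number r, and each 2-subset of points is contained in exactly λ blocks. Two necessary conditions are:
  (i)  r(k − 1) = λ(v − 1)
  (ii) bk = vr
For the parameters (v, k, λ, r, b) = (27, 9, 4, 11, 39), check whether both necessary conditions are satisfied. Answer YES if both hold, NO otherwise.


Condition (i): r(k − 1) = 11·8 = 88; λ(v − 1) = 4·26 = 104. Match? NO.
Condition (ii): bk = 39·9 = 351; vr = 27·11 = 297. Match? NO.
Both conditions hold? NO.

NO


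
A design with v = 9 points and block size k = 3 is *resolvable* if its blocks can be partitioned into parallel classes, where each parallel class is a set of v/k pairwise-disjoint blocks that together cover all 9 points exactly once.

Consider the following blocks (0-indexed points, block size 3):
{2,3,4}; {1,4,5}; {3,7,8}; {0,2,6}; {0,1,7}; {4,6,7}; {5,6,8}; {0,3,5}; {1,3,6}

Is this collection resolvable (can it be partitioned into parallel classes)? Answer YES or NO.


v = 9, block size k = 3, number of blocks = 9.
For resolvability, blocks must partition into parallel classes of size v/k = 3.
Total blocks must therefore be a multiple of 3: 9 = 3·3 + 0 ⇒ divisible ✓.
Consider block {4,6,7}. The only other block(s) in the collection disjoint from it are {0,3,5} — just 1 block(s). Any parallel class containing {4,6,7} would need 2 other blocks each disjoint from it, so no parallel class of size 3 can contain {4,6,7}.
Since every block must belong to some parallel class in a resolution, the collection cannot be partitioned into parallel classes.
Resolvable? NO.

NO


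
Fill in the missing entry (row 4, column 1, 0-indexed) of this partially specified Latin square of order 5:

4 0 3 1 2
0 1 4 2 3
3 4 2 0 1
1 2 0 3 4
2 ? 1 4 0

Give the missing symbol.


Row 4 contains symbols [0, 1, 2, 4] — missing [3].
Column 1 contains symbols [0, 1, 2, 4] — missing [3].
The missing symbol must appear in both missing sets; intersection = [3].
Therefore the hidden value is 3.

Missing value = 3.


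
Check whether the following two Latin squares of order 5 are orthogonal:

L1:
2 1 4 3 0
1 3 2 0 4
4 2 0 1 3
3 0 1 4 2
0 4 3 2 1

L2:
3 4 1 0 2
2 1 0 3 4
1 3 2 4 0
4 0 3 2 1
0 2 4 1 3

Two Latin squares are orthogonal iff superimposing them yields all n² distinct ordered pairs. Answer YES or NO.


Form the n² = 25 superimposed pairs (L1[i][j], L2[i][j]), row by row (rows and columns indexed from 0):
row 0: (2,3) (1,4) (4,1) (3,0) (0,2)
row 1: (1,2) (3,1) (2,0) (0,3) (4,4)
row 2: (4,1) (2,3) (0,2) (1,4) (3,0)
row 3: (3,4) (0,0) (1,3) (4,2) (2,1)
row 4: (0,0) (4,2) (3,4) (2,1) (1,3)
Orthogonality requires all 25 pairs distinct.
But the pair (4,1) repeats: cell (0,2) has L1 = 4, L2 = 1, and cell (2,0) has L1 = 4, L2 = 1.
A repeated pair means some other pair never occurs (only 15 distinct pairs out of 25), so the squares are not orthogonal.
Conclusion: NO.

NO


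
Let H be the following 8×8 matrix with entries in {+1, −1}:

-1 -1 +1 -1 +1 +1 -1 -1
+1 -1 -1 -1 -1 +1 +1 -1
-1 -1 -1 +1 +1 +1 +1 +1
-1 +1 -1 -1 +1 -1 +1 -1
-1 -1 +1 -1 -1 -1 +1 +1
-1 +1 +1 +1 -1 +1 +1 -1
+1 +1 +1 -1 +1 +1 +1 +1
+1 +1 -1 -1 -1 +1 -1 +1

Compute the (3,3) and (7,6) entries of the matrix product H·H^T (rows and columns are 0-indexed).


Row 3 of H: [-1, 1, -1, -1, 1, -1, 1, -1].
Row 6 of H: [1, 1, 1, -1, 1, 1, 1, 1].
Row 7 of H: [1, 1, -1, -1, -1, 1, -1, 1].
(H·H^T)[3][3] = Σ_j H[3][j]·H[3][j] = (-1)² + (1)² + (-1)² + (-1)² + (1)² + (-1)² + (1)² + (-1)² = 1 + 1 + 1 + 1 + 1 + 1 + 1 + 1 = 8.
(H·H^T)[7][6] = Σ_j H[7][j]·H[6][j] = (1)·(1) + (1)·(1) + (-1)·(1) + (-1)·(-1) + (-1)·(1) + (1)·(1) + (-1)·(1) + (1)·(1) = 1 + 1 + -1 + 1 + -1 + 1 + -1 + 1 = 2.
Rows 7 and 6 are not orthogonal (dot product = 2 ≠ 0), so H is not a Hadamard matrix.

(3,3) entry = 8; (7,6) entry = 2.


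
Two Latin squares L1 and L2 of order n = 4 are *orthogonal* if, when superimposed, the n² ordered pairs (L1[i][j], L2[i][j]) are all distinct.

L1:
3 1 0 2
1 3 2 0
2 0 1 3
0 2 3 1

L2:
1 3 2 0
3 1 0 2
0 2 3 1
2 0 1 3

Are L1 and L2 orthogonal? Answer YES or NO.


Form the n² = 16 superimposed pairs (L1[i][j], L2[i][j]), row by row (rows and columns indexed from 0):
row 0: (3,1) (1,3) (0,2) (2,0)
row 1: (1,3) (3,1) (2,0) (0,2)
row 2: (2,0) (0,2) (1,3) (3,1)
row 3: (0,2) (2,0) (3,1) (1,3)
Orthogonality requires all 16 pairs distinct.
But the pair (1,3) repeats: cell (0,1) has L1 = 1, L2 = 3, and cell (1,0) has L1 = 1, L2 = 3.
A repeated pair means some other pair never occurs (only 4 distinct pairs out of 16), so the squares are not orthogonal.
Conclusion: NO.

NO


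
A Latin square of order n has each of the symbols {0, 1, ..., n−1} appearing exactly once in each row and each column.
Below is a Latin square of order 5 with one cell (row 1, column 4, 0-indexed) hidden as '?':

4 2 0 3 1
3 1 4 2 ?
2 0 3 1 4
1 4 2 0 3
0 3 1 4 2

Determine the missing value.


Row 1 contains symbols [1, 2, 3, 4] — missing [0].
Column 4 contains symbols [1, 2, 3, 4] — missing [0].
The missing symbol must appear in both missing sets; intersection = [0].
Therefore the hidden value is 0.

Missing value = 0.


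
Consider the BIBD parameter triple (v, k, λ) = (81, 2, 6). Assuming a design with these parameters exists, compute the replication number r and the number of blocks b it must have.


Any 2-(v, k, λ) BIBD satisfies two necessary conditions:
  (i)  Each point sits in r blocks, and counting incidences through any fixed point gives r(k − 1) = λ(v − 1), so r = λ(v − 1)/(k − 1).
  (ii) Total incidences bk = vr, so b = vr/k.
Step 1: r = λ(v − 1)/(k − 1) = 6·(81 − 1)/(2 − 1) = 6·80/1 = 480/1 = 480.
Step 2: b = vr/k = 81·480/2 = 38880/2 = 19440.
Check integrality: r = 480 ∈ Z ✓, b = 19440 ∈ Z ✓.
(These identities are necessary conditions: they determine r and b for any design with these parameters, but do not by themselves prove that one exists.)

r = 480, b = 19440.


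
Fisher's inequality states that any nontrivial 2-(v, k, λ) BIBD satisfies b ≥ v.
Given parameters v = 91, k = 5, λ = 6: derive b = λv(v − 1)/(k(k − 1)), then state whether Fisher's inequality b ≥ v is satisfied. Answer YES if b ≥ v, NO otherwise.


r = λ(v − 1)/(k − 1) = 6·90/4 = 135.
b = vr/k = 91·135/5 = 2457.
Fisher's inequality: b ≥ v ⇔ 2457 ≥ 91? YES.

YES


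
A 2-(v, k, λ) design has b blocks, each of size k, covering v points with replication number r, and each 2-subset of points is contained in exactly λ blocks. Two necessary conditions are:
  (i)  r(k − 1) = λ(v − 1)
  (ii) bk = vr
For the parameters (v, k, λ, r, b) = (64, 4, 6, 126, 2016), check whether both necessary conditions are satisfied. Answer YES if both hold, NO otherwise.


Condition (i): r(k − 1) = 126·3 = 378; λ(v − 1) = 6·63 = 378. Match? YES.
Condition (ii): bk = 2016·4 = 8064; vr = 64·126 = 8064. Match? YES.
Both conditions hold? YES.

YES


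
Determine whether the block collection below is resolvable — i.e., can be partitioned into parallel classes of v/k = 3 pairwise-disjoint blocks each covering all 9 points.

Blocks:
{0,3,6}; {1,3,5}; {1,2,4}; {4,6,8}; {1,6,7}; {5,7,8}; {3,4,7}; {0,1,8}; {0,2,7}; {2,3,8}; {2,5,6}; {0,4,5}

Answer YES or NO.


v = 9, block size k = 3, number of blocks = 12.
For resolvability, blocks must partition into parallel classes of size v/k = 3.
Total blocks must therefore be a multiple of 3: 12 = 3·4 + 0 ⇒ divisible ✓.
Greedy packing gives 4 candidate class(es). Each should be a full parallel class (size 3, covers all 9 points).
  Class 1 (3 blocks): {0,3,6}; {1,2,4}; {5,7,8}. Points covered: [0, 1, 2, 3, 4, 5, 6, 7, 8].
  Class 2 (3 blocks): {1,3,5}; {4,6,8}; {0,2,7}. Points covered: [0, 1, 2, 3, 4, 5, 6, 7, 8].
  Class 3 (3 blocks): {1,6,7}; {2,3,8}; {0,4,5}. Points covered: [0, 1, 2, 3, 4, 5, 6, 7, 8].
  Class 4 (3 blocks): {3,4,7}; {0,1,8}; {2,5,6}. Points covered: [0, 1, 2, 3, 4, 5, 6, 7, 8].
All classes full (size 3)? YES. All classes cover every point? YES.
Resolvable? YES.

YES


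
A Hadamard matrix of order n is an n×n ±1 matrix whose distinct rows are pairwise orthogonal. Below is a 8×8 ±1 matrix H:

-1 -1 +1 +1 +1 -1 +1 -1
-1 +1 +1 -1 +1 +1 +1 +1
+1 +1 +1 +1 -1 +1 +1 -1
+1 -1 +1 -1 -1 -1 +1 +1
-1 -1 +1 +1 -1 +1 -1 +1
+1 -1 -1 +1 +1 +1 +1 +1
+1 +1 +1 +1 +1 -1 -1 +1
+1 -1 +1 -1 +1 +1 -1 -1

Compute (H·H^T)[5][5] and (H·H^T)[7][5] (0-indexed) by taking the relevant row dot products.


Row 5 of H: [1, -1, -1, 1, 1, 1, 1, 1].
Row 7 of H: [1, -1, 1, -1, 1, 1, -1, -1].
(H·H^T)[5][5] = Σ_j H[5][j]·H[5][j] = (1)² + (-1)² + (-1)² + (1)² + (1)² + (1)² + (1)² + (1)² = 1 + 1 + 1 + 1 + 1 + 1 + 1 + 1 = 8.
(H·H^T)[7][5] = Σ_j H[7][j]·H[5][j] = (1)·(1) + (-1)·(-1) + (1)·(-1) + (-1)·(1) + (1)·(1) + (1)·(1) + (-1)·(1) + (-1)·(1) = 1 + 1 + -1 + -1 + 1 + 1 + -1 + -1 = 0.
So rows 7 and 5 are orthogonal; the diagonal entry equals n = 8.

(5,5) entry = 8; (7,5) entry = 0.


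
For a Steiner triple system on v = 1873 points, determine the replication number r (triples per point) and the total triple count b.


An STS(v) is a 2-(v, 3, 1) BIBD: block size k = 3, λ = 1.
Replication: r(k − 1) = λ(v − 1) ⇒ r·2 = 1873 − 1 = 1872 ⇒ r = 936.
Block count: b = v(v − 1)/6 = 1873·1872/6 = 3506256/6 = 584376.

r = 936, b = 584376.


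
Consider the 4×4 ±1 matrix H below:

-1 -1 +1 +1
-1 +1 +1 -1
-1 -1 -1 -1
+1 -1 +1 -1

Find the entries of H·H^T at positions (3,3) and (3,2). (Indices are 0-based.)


Row 2 of H: [-1, -1, -1, -1].
Row 3 of H: [1, -1, 1, -1].
(H·H^T)[3][3] = Σ_j H[3][j]·H[3][j] = (1)² + (-1)² + (1)² + (-1)² = 1 + 1 + 1 + 1 = 4.
(H·H^T)[3][2] = Σ_j H[3][j]·H[2][j] = (1)·(-1) + (-1)·(-1) + (1)·(-1) + (-1)·(-1) = -1 + 1 + -1 + 1 = 0.
So rows 3 and 2 are orthogonal; the diagonal entry equals n = 4.

(3,3) entry = 4; (3,2) entry = 0.


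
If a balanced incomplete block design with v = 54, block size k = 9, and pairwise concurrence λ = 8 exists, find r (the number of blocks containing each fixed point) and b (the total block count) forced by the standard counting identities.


Any 2-(v, k, λ) BIBD satisfies two necessary conditions:
  (i)  Each point sits in r blocks, and counting incidences through any fixed point gives r(k − 1) = λ(v − 1), so r = λ(v − 1)/(k − 1).
  (ii) Total incidences bk = vr, so b = vr/k.
Step 1: r = λ(v − 1)/(k − 1) = 8·(54 − 1)/(9 − 1) = 8·53/8 = 424/8 = 53.
Step 2: b = vr/k = 54·53/9 = 2862/9 = 318.
Check integrality: r = 53 ∈ Z ✓, b = 318 ∈ Z ✓.
(These identities are necessary conditions: they determine r and b for any design with these parameters, but do not by themselves prove that one exists.)

r = 53, b = 318.


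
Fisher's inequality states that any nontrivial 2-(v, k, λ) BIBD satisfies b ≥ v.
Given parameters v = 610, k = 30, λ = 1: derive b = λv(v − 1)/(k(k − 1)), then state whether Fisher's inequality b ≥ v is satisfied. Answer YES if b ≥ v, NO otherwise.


r = λ(v − 1)/(k − 1) = 1·609/29 = 21.
b = vr/k = 610·21/30 = 427.
Fisher's inequality: b ≥ v ⇔ 427 ≥ 610? NO.

NO


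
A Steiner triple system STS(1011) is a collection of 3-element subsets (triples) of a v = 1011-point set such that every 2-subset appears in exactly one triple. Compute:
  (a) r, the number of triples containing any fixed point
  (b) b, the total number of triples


An STS(v) is a 2-(v, 3, 1) BIBD: block size k = 3, λ = 1.
Replication: r(k − 1) = λ(v − 1) ⇒ r·2 = 1011 − 1 = 1010 ⇒ r = 505.
Block count: b = v(v − 1)/6 = 1011·1010/6 = 1021110/6 = 170185.

r = 505, b = 170185.


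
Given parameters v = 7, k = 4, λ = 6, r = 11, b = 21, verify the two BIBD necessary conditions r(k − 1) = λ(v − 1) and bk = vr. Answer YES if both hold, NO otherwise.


Condition (i): r(k − 1) = 11·3 = 33; λ(v − 1) = 6·6 = 36. Match? NO.
Condition (ii): bk = 21·4 = 84; vr = 7·11 = 77. Match? NO.
Both conditions hold? NO.

NO


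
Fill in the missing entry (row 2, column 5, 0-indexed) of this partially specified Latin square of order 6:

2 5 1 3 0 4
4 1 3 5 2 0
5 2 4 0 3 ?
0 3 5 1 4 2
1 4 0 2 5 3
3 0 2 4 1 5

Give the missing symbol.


Row 2 contains symbols [0, 2, 3, 4, 5] — missing [1].
Column 5 contains symbols [0, 2, 3, 4, 5] — missing [1].
The missing symbol must appear in both missing sets; intersection = [1].
Therefore the hidden value is 1.

Missing value = 1.


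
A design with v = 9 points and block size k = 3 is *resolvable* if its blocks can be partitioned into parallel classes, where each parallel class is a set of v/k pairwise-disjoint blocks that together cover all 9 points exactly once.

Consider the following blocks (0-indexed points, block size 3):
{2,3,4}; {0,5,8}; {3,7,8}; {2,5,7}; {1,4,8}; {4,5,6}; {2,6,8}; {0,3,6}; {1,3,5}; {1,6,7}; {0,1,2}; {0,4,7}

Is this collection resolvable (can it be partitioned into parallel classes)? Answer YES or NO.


v = 9, block size k = 3, number of blocks = 12.
For resolvability, blocks must partition into parallel classes of size v/k = 3.
Total blocks must therefore be a multiple of 3: 12 = 3·4 + 0 ⇒ divisible ✓.
Greedy packing gives 4 candidate class(es). Each should be a full parallel class (size 3, covers all 9 points).
  Class 1 (3 blocks): {2,3,4}; {0,5,8}; {1,6,7}. Points covered: [0, 1, 2, 3, 4, 5, 6, 7, 8].
  Class 2 (3 blocks): {3,7,8}; {4,5,6}; {0,1,2}. Points covered: [0, 1, 2, 3, 4, 5, 6, 7, 8].
  Class 3 (3 blocks): {2,5,7}; {1,4,8}; {0,3,6}. Points covered: [0, 1, 2, 3, 4, 5, 6, 7, 8].
  Class 4 (3 blocks): {2,6,8}; {1,3,5}; {0,4,7}. Points covered: [0, 1, 2, 3, 4, 5, 6, 7, 8].
All classes full (size 3)? YES. All classes cover every point? YES.
Resolvable? YES.

YES


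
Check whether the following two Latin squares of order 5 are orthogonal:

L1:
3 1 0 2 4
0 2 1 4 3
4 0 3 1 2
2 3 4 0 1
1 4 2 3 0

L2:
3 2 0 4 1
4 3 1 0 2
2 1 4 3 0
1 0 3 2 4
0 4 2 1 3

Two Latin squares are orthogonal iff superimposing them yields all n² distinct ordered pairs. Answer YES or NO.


Form the n² = 25 superimposed pairs (L1[i][j], L2[i][j]), row by row (rows and columns indexed from 0):
row 0: (3,3) (1,2) (0,0) (2,4) (4,1)
row 1: (0,4) (2,3) (1,1) (4,0) (3,2)
row 2: (4,2) (0,1) (3,4) (1,3) (2,0)
row 3: (2,1) (3,0) (4,3) (0,2) (1,4)
row 4: (1,0) (4,4) (2,2) (3,1) (0,3)
Orthogonality requires all 25 pairs distinct.
Check by first coordinate: for each symbol s of L1, list the L2 entries in the n cells where L1 = s; they must all differ.
  L1 = 0: L2 entries (in reading order) 0, 4, 1, 2, 3 — all 5 distinct ✓
  L1 = 1: L2 entries (in reading order) 2, 1, 3, 4, 0 — all 5 distinct ✓
  L1 = 2: L2 entries (in reading order) 4, 3, 0, 1, 2 — all 5 distinct ✓
  L1 = 3: L2 entries (in reading order) 3, 2, 4, 0, 1 — all 5 distinct ✓
  L1 = 4: L2 entries (in reading order) 1, 0, 2, 3, 4 — all 5 distinct ✓
Every symbol of L1 meets every symbol of L2 exactly once, so all 25 pairs are distinct (25 of 25).
Conclusion: YES.

YES


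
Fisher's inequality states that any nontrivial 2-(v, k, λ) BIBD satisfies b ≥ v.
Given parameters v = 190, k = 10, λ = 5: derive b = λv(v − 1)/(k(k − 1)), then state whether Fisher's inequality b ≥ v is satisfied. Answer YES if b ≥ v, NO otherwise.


r = λ(v − 1)/(k − 1) = 5·189/9 = 105.
b = vr/k = 190·105/10 = 1995.
Fisher's inequality: b ≥ v ⇔ 1995 ≥ 190? YES.

YES


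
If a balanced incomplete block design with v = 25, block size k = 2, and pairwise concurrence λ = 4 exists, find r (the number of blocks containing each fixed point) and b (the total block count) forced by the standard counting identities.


Any 2-(v, k, λ) BIBD satisfies two necessary conditions:
  (i)  Each point sits in r blocks, and counting incidences through any fixed point gives r(k − 1) = λ(v − 1), so r = λ(v − 1)/(k − 1).
  (ii) Total incidences bk = vr, so b = vr/k.
Step 1: r = λ(v − 1)/(k − 1) = 4·(25 − 1)/(2 − 1) = 4·24/1 = 96/1 = 96.
Step 2: b = vr/k = 25·96/2 = 2400/2 = 1200.
Check integrality: r = 96 ∈ Z ✓, b = 1200 ∈ Z ✓.
(These identities are necessary conditions: they determine r and b for any design with these parameters, but do not by themselves prove that one exists.)

r = 96, b = 1200.


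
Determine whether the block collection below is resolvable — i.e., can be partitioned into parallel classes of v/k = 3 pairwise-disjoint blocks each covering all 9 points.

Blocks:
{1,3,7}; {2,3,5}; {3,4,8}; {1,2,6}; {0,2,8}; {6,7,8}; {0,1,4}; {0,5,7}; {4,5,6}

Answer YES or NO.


v = 9, block size k = 3, number of blocks = 9.
For resolvability, blocks must partition into parallel classes of size v/k = 3.
Total blocks must therefore be a multiple of 3: 9 = 3·3 + 0 ⇒ divisible ✓.
Greedy packing gives 3 candidate class(es). Each should be a full parallel class (size 3, covers all 9 points).
  Class 1 (3 blocks): {1,3,7}; {0,2,8}; {4,5,6}. Points covered: [0, 1, 2, 3, 4, 5, 6, 7, 8].
  Class 2 (3 blocks): {2,3,5}; {6,7,8}; {0,1,4}. Points covered: [0, 1, 2, 3, 4, 5, 6, 7, 8].
  Class 3 (3 blocks): {3,4,8}; {1,2,6}; {0,5,7}. Points covered: [0, 1, 2, 3, 4, 5, 6, 7, 8].
All classes full (size 3)? YES. All classes cover every point? YES.
Resolvable? YES.

YES


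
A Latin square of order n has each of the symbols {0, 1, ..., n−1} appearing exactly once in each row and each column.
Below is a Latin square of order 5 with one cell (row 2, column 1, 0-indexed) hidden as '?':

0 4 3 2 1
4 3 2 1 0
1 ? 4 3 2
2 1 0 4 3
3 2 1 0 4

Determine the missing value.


Row 2 contains symbols [1, 2, 3, 4] — missing [0].
Column 1 contains symbols [1, 2, 3, 4] — missing [0].
The missing symbol must appear in both missing sets; intersection = [0].
Therefore the hidden value is 0.

Missing value = 0.


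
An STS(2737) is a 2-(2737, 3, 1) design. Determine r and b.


An STS(v) is a 2-(v, 3, 1) BIBD: block size k = 3, λ = 1.
Replication: r(k − 1) = λ(v − 1) ⇒ r·2 = 2737 − 1 = 2736 ⇒ r = 1368.
Block count: b = v(v − 1)/6 = 2737·2736/6 = 7488432/6 = 1248072.
(Check via bk = vr: 1248072·3 = 3744216 = 2737·1368 = 3744216 ✓.)

r = 1368, b = 1248072.


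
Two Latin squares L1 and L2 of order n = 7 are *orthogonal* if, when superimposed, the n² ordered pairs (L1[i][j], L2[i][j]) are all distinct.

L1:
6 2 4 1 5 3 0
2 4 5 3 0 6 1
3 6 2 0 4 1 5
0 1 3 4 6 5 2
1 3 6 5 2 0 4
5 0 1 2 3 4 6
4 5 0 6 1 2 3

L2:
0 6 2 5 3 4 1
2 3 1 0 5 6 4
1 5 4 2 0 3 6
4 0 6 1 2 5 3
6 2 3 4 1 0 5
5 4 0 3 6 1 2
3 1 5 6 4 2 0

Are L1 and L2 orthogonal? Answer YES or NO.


Form the n² = 49 superimposed pairs (L1[i][j], L2[i][j]), row by row (rows and columns indexed from 0):
row 0: (6,0) (2,6) (4,2) (1,5) (5,3) (3,4) (0,1)
row 1: (2,2) (4,3) (5,1) (3,0) (0,5) (6,6) (1,4)
row 2: (3,1) (6,5) (2,4) (0,2) (4,0) (1,3) (5,6)
row 3: (0,4) (1,0) (3,6) (4,1) (6,2) (5,5) (2,3)
row 4: (1,6) (3,2) (6,3) (5,4) (2,1) (0,0) (4,5)
row 5: (5,5) (0,4) (1,0) (2,3) (3,6) (4,1) (6,2)
row 6: (4,3) (5,1) (0,5) (6,6) (1,4) (2,2) (3,0)
Orthogonality requires all 49 pairs distinct.
But the pair (5,5) repeats: cell (3,5) has L1 = 5, L2 = 5, and cell (5,0) has L1 = 5, L2 = 5.
A repeated pair means some other pair never occurs (only 35 distinct pairs out of 49), so the squares are not orthogonal.
Conclusion: NO.

NO


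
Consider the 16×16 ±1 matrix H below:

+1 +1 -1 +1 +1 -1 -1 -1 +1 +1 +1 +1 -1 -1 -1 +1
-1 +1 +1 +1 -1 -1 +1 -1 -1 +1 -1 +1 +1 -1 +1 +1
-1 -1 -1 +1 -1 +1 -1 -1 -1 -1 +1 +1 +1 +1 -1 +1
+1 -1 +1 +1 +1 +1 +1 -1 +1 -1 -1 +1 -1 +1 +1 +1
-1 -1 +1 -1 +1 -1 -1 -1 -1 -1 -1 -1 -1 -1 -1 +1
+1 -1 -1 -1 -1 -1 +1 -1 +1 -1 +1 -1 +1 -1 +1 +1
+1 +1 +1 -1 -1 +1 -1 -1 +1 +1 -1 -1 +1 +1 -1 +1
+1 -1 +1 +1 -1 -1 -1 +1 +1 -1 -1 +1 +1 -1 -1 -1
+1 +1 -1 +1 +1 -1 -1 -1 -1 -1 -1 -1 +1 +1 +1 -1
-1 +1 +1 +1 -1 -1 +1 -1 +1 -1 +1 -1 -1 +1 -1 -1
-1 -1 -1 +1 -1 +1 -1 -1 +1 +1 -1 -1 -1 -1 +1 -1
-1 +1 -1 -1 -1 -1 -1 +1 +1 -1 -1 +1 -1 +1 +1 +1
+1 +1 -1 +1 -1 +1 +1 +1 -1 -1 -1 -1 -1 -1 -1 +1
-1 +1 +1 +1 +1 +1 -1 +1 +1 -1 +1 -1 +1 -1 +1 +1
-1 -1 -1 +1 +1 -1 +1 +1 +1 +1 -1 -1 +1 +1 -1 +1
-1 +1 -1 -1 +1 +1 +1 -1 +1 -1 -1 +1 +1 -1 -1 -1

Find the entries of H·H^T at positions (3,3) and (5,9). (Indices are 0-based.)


Row 3 of H: [1, -1, 1, 1, 1, 1, 1, -1, 1, -1, -1, 1, -1, 1, 1, 1].
Row 5 of H: [1, -1, -1, -1, -1, -1, 1, -1, 1, -1, 1, -1, 1, -1, 1, 1].
Row 9 of H: [-1, 1, 1, 1, -1, -1, 1, -1, 1, -1, 1, -1, -1, 1, -1, -1].
(H·H^T)[3][3] = Σ_j H[3][j]·H[3][j] = (1)² + (-1)² + (1)² + (1)² + (1)² + (1)² + (1)² + (-1)² + (1)² + (-1)² + (-1)² + (1)² + (-1)² + (1)² + (1)² + (1)² = 1 + 1 + 1 + 1 + 1 + 1 + 1 + 1 + 1 + 1 + 1 + 1 + 1 + 1 + 1 + 1 = 16.
(H·H^T)[5][9] = Σ_j H[5][j]·H[9][j] = (1)·(-1) + (-1)·(1) + (-1)·(1) + (-1)·(1) + (-1)·(-1) + (-1)·(-1) + (1)·(1) + (-1)·(-1) + (1)·(1) + (-1)·(-1) + (1)·(1) + (-1)·(-1) + (1)·(-1) + (-1)·(1) + (1)·(-1) + (1)·(-1) = -1 + -1 + -1 + -1 + 1 + 1 + 1 + 1 + 1 + 1 + 1 + 1 + -1 + -1 + -1 + -1 = 0.
So rows 5 and 9 are orthogonal; the diagonal entry equals n = 16.

(3,3) entry = 16; (5,9) entry = 0.


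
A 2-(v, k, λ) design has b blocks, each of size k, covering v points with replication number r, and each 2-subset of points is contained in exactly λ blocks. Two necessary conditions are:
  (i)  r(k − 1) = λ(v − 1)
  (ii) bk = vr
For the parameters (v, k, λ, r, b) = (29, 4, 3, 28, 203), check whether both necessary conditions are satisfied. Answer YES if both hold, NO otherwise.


Condition (i): r(k − 1) = 28·3 = 84; λ(v − 1) = 3·28 = 84. Match? YES.
Condition (ii): bk = 203·4 = 812; vr = 29·28 = 812. Match? YES.
Both conditions hold? YES.

YES


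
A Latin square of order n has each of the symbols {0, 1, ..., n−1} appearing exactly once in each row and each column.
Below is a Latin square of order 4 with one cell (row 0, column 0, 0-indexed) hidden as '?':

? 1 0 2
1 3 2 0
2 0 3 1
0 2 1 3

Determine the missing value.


Row 0 contains symbols [0, 1, 2] — missing [3].
Column 0 contains symbols [0, 1, 2] — missing [3].
The missing symbol must appear in both missing sets; intersection = [3].
Therefore the hidden value is 3.

Missing value = 3.


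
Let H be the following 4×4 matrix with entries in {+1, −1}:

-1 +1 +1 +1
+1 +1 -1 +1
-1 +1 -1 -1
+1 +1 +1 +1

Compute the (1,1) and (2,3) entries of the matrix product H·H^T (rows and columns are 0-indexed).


Row 1 of H: [1, 1, -1, 1].
Row 2 of H: [-1, 1, -1, -1].
Row 3 of H: [1, 1, 1, 1].
(H·H^T)[1][1] = Σ_j H[1][j]·H[1][j] = (1)² + (1)² + (-1)² + (1)² = 1 + 1 + 1 + 1 = 4.
(H·H^T)[2][3] = Σ_j H[2][j]·H[3][j] = (-1)·(1) + (1)·(1) + (-1)·(1) + (-1)·(1) = -1 + 1 + -1 + -1 = -2.
Rows 2 and 3 are not orthogonal (dot product = -2 ≠ 0), so H is not a Hadamard matrix.

(1,1) entry = 4; (2,3) entry = -2.


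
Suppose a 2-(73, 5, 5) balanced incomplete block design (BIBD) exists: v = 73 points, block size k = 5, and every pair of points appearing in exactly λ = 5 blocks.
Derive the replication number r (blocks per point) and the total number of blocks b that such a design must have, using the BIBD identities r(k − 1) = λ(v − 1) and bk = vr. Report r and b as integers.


Any 2-(v, k, λ) BIBD satisfies two necessary conditions:
  (i)  Each point sits in r blocks, and counting incidences through any fixed point gives r(k − 1) = λ(v − 1), so r = λ(v − 1)/(k − 1).
  (ii) Total incidences bk = vr, so b = vr/k.
Step 1: r = λ(v − 1)/(k − 1) = 5·(73 − 1)/(5 − 1) = 5·72/4 = 360/4 = 90.
Step 2: b = vr/k = 73·90/5 = 6570/5 = 1314.
Check integrality: r = 90 ∈ Z ✓, b = 1314 ∈ Z ✓.
(These identities are necessary conditions: they determine r and b for any design with these parameters, but do not by themselves prove that one exists.)

r = 90, b = 1314.


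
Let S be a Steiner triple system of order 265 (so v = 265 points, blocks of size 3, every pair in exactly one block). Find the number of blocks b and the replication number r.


An STS(v) is a 2-(v, 3, 1) BIBD: block size k = 3, λ = 1.
Replication: r(k − 1) = λ(v − 1) ⇒ r·2 = 265 − 1 = 264 ⇒ r = 132.
Block count: bk = vr ⇒ b·3 = 265·132 = 34980 ⇒ b = 11660.
(Check via b = v(v − 1)/6 = 265·264/6 = 69960/6 = 11660.)

r = 132, b = 11660.


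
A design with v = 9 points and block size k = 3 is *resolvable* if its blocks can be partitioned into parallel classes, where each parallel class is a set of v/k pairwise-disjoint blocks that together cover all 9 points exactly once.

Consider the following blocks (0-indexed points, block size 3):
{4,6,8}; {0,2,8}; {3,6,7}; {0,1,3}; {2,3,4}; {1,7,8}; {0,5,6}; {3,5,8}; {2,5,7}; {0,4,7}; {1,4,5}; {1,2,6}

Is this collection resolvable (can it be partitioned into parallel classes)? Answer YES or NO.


v = 9, block size k = 3, number of blocks = 12.
For resolvability, blocks must partition into parallel classes of size v/k = 3.
Total blocks must therefore be a multiple of 3: 12 = 3·4 + 0 ⇒ divisible ✓.
Greedy packing gives 4 candidate class(es). Each should be a full parallel class (size 3, covers all 9 points).
  Class 1 (3 blocks): {4,6,8}; {0,1,3}; {2,5,7}. Points covered: [0, 1, 2, 3, 4, 5, 6, 7, 8].
  Class 2 (3 blocks): {0,2,8}; {3,6,7}; {1,4,5}. Points covered: [0, 1, 2, 3, 4, 5, 6, 7, 8].
  Class 3 (3 blocks): {2,3,4}; {1,7,8}; {0,5,6}. Points covered: [0, 1, 2, 3, 4, 5, 6, 7, 8].
  Class 4 (3 blocks): {3,5,8}; {0,4,7}; {1,2,6}. Points covered: [0, 1, 2, 3, 4, 5, 6, 7, 8].
All classes full (size 3)? YES. All classes cover every point? YES.
Resolvable? YES.

YES


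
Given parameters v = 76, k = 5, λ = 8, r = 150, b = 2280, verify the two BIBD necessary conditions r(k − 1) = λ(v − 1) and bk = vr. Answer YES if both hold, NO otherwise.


Condition (i): r(k − 1) = 150·4 = 600; λ(v − 1) = 8·75 = 600. Match? YES.
Condition (ii): bk = 2280·5 = 11400; vr = 76·150 = 11400. Match? YES.
Both conditions hold? YES.

YES


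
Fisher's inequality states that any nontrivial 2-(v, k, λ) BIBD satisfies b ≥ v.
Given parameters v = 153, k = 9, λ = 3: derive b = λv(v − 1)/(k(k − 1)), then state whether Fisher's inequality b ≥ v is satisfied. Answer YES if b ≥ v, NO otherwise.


r = λ(v − 1)/(k − 1) = 3·152/8 = 57.
b = vr/k = 153·57/9 = 969.
Fisher's inequality: b ≥ v ⇔ 969 ≥ 153? YES.

YES


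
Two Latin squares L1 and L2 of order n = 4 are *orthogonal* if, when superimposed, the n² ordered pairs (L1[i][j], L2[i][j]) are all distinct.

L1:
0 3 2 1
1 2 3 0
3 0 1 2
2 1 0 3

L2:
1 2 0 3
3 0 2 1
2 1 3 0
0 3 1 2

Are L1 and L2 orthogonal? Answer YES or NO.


Form the n² = 16 superimposed pairs (L1[i][j], L2[i][j]), row by row (rows and columns indexed from 0):
row 0: (0,1) (3,2) (2,0) (1,3)
row 1: (1,3) (2,0) (3,2) (0,1)
row 2: (3,2) (0,1) (1,3) (2,0)
row 3: (2,0) (1,3) (0,1) (3,2)
Orthogonality requires all 16 pairs distinct.
But the pair (1,3) repeats: cell (0,3) has L1 = 1, L2 = 3, and cell (1,0) has L1 = 1, L2 = 3.
A repeated pair means some other pair never occurs (only 4 distinct pairs out of 16), so the squares are not orthogonal.
Conclusion: NO.

NO


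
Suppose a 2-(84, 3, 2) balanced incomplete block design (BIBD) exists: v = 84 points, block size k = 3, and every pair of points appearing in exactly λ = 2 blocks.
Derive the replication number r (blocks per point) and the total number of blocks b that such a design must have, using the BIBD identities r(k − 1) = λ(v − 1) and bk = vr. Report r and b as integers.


Any 2-(v, k, λ) BIBD satisfies two necessary conditions:
  (i)  Each point sits in r blocks, and counting incidences through any fixed point gives r(k − 1) = λ(v − 1), so r = λ(v − 1)/(k − 1).
  (ii) Total incidences bk = vr, so b = vr/k.
Step 1: r = λ(v − 1)/(k − 1) = 2·(84 − 1)/(3 − 1) = 2·83/2 = 166/2 = 83.
Step 2: b = vr/k = 84·83/3 = 6972/3 = 2324.
Check integrality: r = 83 ∈ Z ✓, b = 2324 ∈ Z ✓.
(These identities are necessary conditions: they determine r and b for any design with these parameters, but do not by themselves prove that one exists.)

r = 83, b = 2324.


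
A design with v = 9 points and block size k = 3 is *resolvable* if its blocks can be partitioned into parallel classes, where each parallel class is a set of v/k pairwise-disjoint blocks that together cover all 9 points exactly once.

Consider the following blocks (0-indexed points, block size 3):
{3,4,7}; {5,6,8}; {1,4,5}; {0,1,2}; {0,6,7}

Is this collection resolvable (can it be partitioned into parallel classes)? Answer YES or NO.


v = 9, block size k = 3, number of blocks = 5.
For resolvability, blocks must partition into parallel classes of size v/k = 3.
Total blocks must therefore be a multiple of 3: 5 = 3·1 + 2 ⇒ not divisible ✗.
Resolvable? NO.

NO


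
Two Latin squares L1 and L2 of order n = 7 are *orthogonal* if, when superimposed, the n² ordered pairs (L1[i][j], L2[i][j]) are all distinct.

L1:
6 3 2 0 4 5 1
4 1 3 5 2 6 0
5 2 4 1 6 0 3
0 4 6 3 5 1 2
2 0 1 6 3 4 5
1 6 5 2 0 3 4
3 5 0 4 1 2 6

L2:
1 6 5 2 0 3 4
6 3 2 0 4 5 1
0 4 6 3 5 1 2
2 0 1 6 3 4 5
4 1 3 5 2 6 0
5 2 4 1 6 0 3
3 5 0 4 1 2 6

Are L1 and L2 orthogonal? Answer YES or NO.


Form the n² = 49 superimposed pairs (L1[i][j], L2[i][j]), row by row (rows and columns indexed from 0):
row 0: (6,1) (3,6) (2,5) (0,2) (4,0) (5,3) (1,4)
row 1: (4,6) (1,3) (3,2) (5,0) (2,4) (6,5) (0,1)
row 2: (5,0) (2,4) (4,6) (1,3) (6,5) (0,1) (3,2)
row 3: (0,2) (4,0) (6,1) (3,6) (5,3) (1,4) (2,5)
row 4: (2,4) (0,1) (1,3) (6,5) (3,2) (4,6) (5,0)
row 5: (1,5) (6,2) (5,4) (2,1) (0,6) (3,0) (4,3)
row 6: (3,3) (5,5) (0,0) (4,4) (1,1) (2,2) (6,6)
Orthogonality requires all 49 pairs distinct.
But the pair (5,0) repeats: cell (1,3) has L1 = 5, L2 = 0, and cell (2,0) has L1 = 5, L2 = 0.
A repeated pair means some other pair never occurs (only 28 distinct pairs out of 49), so the squares are not orthogonal.
Conclusion: NO.

NO


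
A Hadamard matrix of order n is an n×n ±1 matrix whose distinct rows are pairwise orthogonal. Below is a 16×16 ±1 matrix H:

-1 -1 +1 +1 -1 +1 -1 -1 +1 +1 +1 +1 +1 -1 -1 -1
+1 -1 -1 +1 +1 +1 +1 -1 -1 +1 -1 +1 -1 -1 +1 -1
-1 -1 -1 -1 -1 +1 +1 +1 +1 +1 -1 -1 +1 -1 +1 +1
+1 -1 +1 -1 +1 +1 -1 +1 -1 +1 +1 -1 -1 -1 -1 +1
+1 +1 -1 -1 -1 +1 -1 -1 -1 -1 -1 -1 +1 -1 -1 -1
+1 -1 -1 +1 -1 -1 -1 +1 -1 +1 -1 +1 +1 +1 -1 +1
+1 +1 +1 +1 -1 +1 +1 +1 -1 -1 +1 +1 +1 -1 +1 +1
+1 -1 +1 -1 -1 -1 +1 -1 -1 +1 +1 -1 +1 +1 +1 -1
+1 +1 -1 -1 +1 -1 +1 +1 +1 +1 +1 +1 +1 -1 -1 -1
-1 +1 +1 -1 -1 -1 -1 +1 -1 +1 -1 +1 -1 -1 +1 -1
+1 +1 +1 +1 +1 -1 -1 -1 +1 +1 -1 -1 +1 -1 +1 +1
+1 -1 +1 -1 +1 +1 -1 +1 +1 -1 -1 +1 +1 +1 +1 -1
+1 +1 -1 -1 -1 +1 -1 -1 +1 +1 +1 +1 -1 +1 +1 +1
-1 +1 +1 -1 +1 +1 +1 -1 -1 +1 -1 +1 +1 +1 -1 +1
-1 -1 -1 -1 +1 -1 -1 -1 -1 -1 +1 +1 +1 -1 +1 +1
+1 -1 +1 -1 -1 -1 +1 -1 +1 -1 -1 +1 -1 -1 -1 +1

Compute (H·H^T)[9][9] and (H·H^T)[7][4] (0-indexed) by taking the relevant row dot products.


Row 4 of H: [1, 1, -1, -1, -1, 1, -1, -1, -1, -1, -1, -1, 1, -1, -1, -1].
Row 7 of H: [1, -1, 1, -1, -1, -1, 1, -1, -1, 1, 1, -1, 1, 1, 1, -1].
Row 9 of H: [-1, 1, 1, -1, -1, -1, -1, 1, -1, 1, -1, 1, -1, -1, 1, -1].
(H·H^T)[9][9] = Σ_j H[9][j]·H[9][j] = (-1)² + (1)² + (1)² + (-1)² + (-1)² + (-1)² + (-1)² + (1)² + (-1)² + (1)² + (-1)² + (1)² + (-1)² + (-1)² + (1)² + (-1)² = 1 + 1 + 1 + 1 + 1 + 1 + 1 + 1 + 1 + 1 + 1 + 1 + 1 + 1 + 1 + 1 = 16.
(H·H^T)[7][4] = Σ_j H[7][j]·H[4][j] = (1)·(1) + (-1)·(1) + (1)·(-1) + (-1)·(-1) + (-1)·(-1) + (-1)·(1) + (1)·(-1) + (-1)·(-1) + (-1)·(-1) + (1)·(-1) + (1)·(-1) + (-1)·(-1) + (1)·(1) + (1)·(-1) + (1)·(-1) + (-1)·(-1) = 1 + -1 + -1 + 1 + 1 + -1 + -1 + 1 + 1 + -1 + -1 + 1 + 1 + -1 + -1 + 1 = 0.
So rows 7 and 4 are orthogonal; the diagonal entry equals n = 16.

(9,9) entry = 16; (7,4) entry = 0.


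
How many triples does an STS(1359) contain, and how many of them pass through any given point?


An STS(v) is a 2-(v, 3, 1) BIBD: block size k = 3, λ = 1.
Replication: r(k − 1) = λ(v − 1) ⇒ r·2 = 1359 − 1 = 1358 ⇒ r = 679.
Block count: bk = vr ⇒ b·3 = 1359·679 = 922761 ⇒ b = 307587.

r = 679, b = 307587.


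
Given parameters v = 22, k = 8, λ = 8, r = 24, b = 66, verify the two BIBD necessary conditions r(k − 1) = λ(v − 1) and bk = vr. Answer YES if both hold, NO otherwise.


Condition (i): r(k − 1) = 24·7 = 168; λ(v − 1) = 8·21 = 168. Match? YES.
Condition (ii): bk = 66·8 = 528; vr = 22·24 = 528. Match? YES.
Both conditions hold? YES.

YES


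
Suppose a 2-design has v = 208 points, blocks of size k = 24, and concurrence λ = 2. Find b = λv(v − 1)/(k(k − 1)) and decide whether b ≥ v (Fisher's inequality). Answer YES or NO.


r = λ(v − 1)/(k − 1) = 2·207/23 = 18.
b = vr/k = 208·18/24 = 156.
Fisher's inequality: b ≥ v ⇔ 156 ≥ 208? NO.

NO


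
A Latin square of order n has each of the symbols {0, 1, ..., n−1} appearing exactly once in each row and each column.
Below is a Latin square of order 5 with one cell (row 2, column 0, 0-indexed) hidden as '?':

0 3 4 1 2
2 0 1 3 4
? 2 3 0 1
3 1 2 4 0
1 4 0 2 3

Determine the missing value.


Row 2 contains symbols [0, 1, 2, 3] — missing [4].
Column 0 contains symbols [0, 1, 2, 3] — missing [4].
The missing symbol must appear in both missing sets; intersection = [4].
Therefore the hidden value is 4.

Missing value = 4.


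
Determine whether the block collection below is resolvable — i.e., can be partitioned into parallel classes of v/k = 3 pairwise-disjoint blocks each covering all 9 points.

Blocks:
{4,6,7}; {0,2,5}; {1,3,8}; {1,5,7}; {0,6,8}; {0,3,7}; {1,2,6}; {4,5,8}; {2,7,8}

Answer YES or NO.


v = 9, block size k = 3, number of blocks = 9.
For resolvability, blocks must partition into parallel classes of size v/k = 3.
Total blocks must therefore be a multiple of 3: 9 = 3·3 + 0 ⇒ divisible ✓.
Consider block {1,5,7}. The only other block(s) in the collection disjoint from it are {0,6,8} — just 1 block(s). Any parallel class containing {1,5,7} would need 2 other blocks each disjoint from it, so no parallel class of size 3 can contain {1,5,7}.
Since every block must belong to some parallel class in a resolution, the collection cannot be partitioned into parallel classes.
Resolvable? NO.

NO


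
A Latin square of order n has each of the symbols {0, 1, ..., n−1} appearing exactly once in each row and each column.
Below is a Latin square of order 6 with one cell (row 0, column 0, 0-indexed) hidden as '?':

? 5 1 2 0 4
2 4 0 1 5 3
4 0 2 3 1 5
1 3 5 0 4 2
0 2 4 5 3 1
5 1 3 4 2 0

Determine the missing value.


Row 0 contains symbols [0, 1, 2, 4, 5] — missing [3].
Column 0 contains symbols [0, 1, 2, 4, 5] — missing [3].
The missing symbol must appear in both missing sets; intersection = [3].
Therefore the hidden value is 3.

Missing value = 3.


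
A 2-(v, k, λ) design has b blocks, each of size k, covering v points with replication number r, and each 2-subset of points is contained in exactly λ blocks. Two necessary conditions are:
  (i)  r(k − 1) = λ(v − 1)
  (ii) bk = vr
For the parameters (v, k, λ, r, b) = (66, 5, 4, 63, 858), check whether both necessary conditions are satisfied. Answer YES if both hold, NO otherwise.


Condition (i): r(k − 1) = 63·4 = 252; λ(v − 1) = 4·65 = 260. Match? NO.
Condition (ii): bk = 858·5 = 4290; vr = 66·63 = 4158. Match? NO.
Both conditions hold? NO.

NO


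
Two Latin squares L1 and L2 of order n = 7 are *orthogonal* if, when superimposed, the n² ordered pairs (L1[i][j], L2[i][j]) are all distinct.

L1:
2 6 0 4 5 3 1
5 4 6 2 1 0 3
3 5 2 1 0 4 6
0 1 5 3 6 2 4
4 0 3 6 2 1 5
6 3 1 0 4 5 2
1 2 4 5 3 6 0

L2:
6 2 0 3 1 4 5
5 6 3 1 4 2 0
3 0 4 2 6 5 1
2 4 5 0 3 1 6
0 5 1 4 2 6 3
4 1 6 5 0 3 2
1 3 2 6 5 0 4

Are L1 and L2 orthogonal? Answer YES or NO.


Form the n² = 49 superimposed pairs (L1[i][j], L2[i][j]), row by row (rows and columns indexed from 0):
row 0: (2,6) (6,2) (0,0) (4,3) (5,1) (3,4) (1,5)
row 1: (5,5) (4,6) (6,3) (2,1) (1,4) (0,2) (3,0)
row 2: (3,3) (5,0) (2,4) (1,2) (0,6) (4,5) (6,1)
row 3: (0,2) (1,4) (5,5) (3,0) (6,3) (2,1) (4,6)
row 4: (4,0) (0,5) (3,1) (6,4) (2,2) (1,6) (5,3)
row 5: (6,4) (3,1) (1,6) (0,5) (4,0) (5,3) (2,2)
row 6: (1,1) (2,3) (4,2) (5,6) (3,5) (6,0) (0,4)
Orthogonality requires all 49 pairs distinct.
But the pair (0,2) repeats: cell (1,5) has L1 = 0, L2 = 2, and cell (3,0) has L1 = 0, L2 = 2.
A repeated pair means some other pair never occurs (only 35 distinct pairs out of 49), so the squares are not orthogonal.
Conclusion: NO.

NO
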